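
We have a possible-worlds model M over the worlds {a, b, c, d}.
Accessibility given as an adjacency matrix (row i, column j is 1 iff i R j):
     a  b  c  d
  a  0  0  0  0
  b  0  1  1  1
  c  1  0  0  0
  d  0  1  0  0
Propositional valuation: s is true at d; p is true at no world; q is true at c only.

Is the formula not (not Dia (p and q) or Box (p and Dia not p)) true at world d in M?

At d: not Dia (p and q) or Box (p and Dia not p) is true, so not (not Dia (p and q) or Box (p and Dia not p)) is false.
  At d: not Dia (p and q) is true, Box (p and Dia not p) is false, so not Dia (p and q) or Box (p and Dia not p) is true.
    At d: Dia (p and q) is false, so not Dia (p and q) is true.
      At d: Dia (p and q) requires p and q at some successor in {b}.
        At b: p and q is false.
      So Dia (p and q) is false at d.
    At d: Box (p and Dia not p) requires p and Dia not p at every successor {b}.
      p and Dia not p fails at b, so Box (p and Dia not p) is false at d.

No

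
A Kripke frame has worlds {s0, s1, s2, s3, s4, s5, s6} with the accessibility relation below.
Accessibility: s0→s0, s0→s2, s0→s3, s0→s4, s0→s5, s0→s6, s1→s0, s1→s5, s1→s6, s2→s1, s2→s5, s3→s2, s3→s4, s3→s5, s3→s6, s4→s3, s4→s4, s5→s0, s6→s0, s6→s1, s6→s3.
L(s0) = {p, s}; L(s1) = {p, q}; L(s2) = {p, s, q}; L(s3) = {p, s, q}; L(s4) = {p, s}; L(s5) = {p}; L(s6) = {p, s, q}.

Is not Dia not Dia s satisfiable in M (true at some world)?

Yes

Let φ = not Dia not Dia s. Evaluate φ at each world:
  s0 (successors {s0, s2, s3, s4, s5, s6}): φ is false.
  s1 (successors {s0, s5, s6}): φ is true.
  s2 (successors {s1, s5}): φ is true.
  s3 (successors {s2, s4, s5, s6}): φ is false.
  s4 (successors {s3, s4}): φ is true.
  s5 (successors {s0}): φ is true.
  s6 (successors {s0, s1, s3}): φ is true.
Detail at s1 (witness):
  At s1: Dia not Dia s is false, so not Dia not Dia s is true.
    At s1: Dia not Dia s requires not Dia s at some successor in {s0, s5, s6}.
      At s0: not Dia s is false.
      At s5: not Dia s is false.
      At s6: not Dia s is false.
    So Dia not Dia s is false at s1.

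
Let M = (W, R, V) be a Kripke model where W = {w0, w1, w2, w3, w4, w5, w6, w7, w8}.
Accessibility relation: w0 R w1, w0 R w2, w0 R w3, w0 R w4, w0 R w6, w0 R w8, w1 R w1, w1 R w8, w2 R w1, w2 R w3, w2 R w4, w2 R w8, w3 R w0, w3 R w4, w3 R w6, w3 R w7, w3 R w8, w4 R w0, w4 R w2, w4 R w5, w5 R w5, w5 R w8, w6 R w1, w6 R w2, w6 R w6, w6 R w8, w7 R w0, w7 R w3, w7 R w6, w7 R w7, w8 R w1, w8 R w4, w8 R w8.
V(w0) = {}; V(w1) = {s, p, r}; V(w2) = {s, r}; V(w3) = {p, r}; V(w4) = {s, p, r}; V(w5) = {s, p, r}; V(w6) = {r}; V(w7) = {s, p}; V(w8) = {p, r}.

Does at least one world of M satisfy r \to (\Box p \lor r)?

Let φ = r \to (\Box p \lor r). Evaluate φ at each world:
  w0 (successors {w1, w2, w3, w4, w6, w8}): φ is true.
  w1 (successors {w1, w8}): φ is true.
  w2 (successors {w1, w3, w4, w8}): φ is true.
  w3 (successors {w0, w4, w6, w7, w8}): φ is true.
  w4 (successors {w0, w2, w5}): φ is true.
  w5 (successors {w5, w8}): φ is true.
  w6 (successors {w1, w2, w6, w8}): φ is true.
  w7 (successors {w0, w3, w6, w7}): φ is true.
  w8 (successors {w1, w4, w8}): φ is true.
Detail at w0 (witness):
  At w0: r is false, \Box p \lor r is false, so r \to (\Box p \lor r) is true.
    At w0: \Box p is false, r is false, so \Box p \lor r is false.
      At w0: \Box p requires p at every successor {w1, w2, w3, w4, w6, w8}.
        p fails at w2, so \Box p is false at w0.

Yes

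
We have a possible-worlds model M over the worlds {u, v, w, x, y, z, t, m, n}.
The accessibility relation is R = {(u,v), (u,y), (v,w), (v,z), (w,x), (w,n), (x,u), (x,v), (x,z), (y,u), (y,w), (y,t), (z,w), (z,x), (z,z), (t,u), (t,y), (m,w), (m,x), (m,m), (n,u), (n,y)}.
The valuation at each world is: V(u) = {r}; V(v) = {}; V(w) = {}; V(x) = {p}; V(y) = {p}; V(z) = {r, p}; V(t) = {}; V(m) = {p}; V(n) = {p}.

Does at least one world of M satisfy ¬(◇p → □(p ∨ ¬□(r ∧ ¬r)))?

Let φ = ¬(◇p → □(p ∨ ¬□(r ∧ ¬r))). Evaluate φ at each world:
  u (successors {v, y}): φ is false.
  v (successors {w, z}): φ is false.
  w (successors {x, n}): φ is false.
  x (successors {u, v, z}): φ is false.
  y (successors {u, w, t}): φ is false.
  z (successors {w, x, z}): φ is false.
  t (successors {u, y}): φ is false.
  m (successors {w, x, m}): φ is false.
  n (successors {u, y}): φ is false.
For instance, at y:
  At y: ◇p → □(p ∨ ¬□(r ∧ ¬r)) is true, so ¬(◇p → □(p ∨ ¬□(r ∧ ¬r))) is false.
    At y: ◇p is false, □(p ∨ ¬□(r ∧ ¬r)) is true, so ◇p → □(p ∨ ¬□(r ∧ ¬r)) is true.
      At y: ◇p requires p at some successor in {u, w, t}.
        At u: p is false.
        At w: p is false.
        At t: p is false.
      So ◇p is false at y.
      At y: □(p ∨ ¬□(r ∧ ¬r)) requires p ∨ ¬□(r ∧ ¬r) at every successor {u, w, t}.
        At u: p ∨ ¬□(r ∧ ¬r) is true.
        At w: p ∨ ¬□(r ∧ ¬r) is true.
        At t: p ∨ ¬□(r ∧ ¬r) is true.
      So □(p ∨ ¬□(r ∧ ¬r)) is true at y.

No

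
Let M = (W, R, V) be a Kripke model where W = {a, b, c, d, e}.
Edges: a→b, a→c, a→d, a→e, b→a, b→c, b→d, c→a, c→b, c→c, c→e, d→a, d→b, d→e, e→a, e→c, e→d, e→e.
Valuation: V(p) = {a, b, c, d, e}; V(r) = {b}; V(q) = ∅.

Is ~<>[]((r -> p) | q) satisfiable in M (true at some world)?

Recall that []ψ holds at a world iff ψ holds at every accessible world, and <>ψ holds iff ψ holds at some accessible world.
Let φ = ~<>[]((r -> p) | q). Evaluate φ at each world:
  a (successors {b, c, d, e}): φ is false.
  b (successors {a, c, d}): φ is false.
  c (successors {a, b, c, e}): φ is false.
  d (successors {a, b, e}): φ is false.
  e (successors {a, c, d, e}): φ is false.
For instance, at d:
  At d: <>[]((r -> p) | q) is true, so ~<>[]((r -> p) | q) is false.
    At d: <>[]((r -> p) | q) requires []((r -> p) | q) at some successor in {a, b, e}.
      []((r -> p) | q) holds at a, so <>[]((r -> p) | q) is true at d.

No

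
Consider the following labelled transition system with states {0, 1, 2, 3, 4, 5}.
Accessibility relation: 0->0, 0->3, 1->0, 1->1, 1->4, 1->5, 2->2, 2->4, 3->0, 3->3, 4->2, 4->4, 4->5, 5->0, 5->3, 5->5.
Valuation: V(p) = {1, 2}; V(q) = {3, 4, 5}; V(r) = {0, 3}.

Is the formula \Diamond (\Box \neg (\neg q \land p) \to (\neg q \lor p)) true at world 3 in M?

At 3: \Diamond (\Box \neg (\neg q \land p) \to (\neg q \lor p)) requires \Box \neg (\neg q \land p) \to (\neg q \lor p) at some successor in {0, 3}.
  \Box \neg (\neg q \land p) \to (\neg q \lor p) holds at 0, so \Diamond (\Box \neg (\neg q \land p) \to (\neg q \lor p)) is true at 3.
    At 0: \Box \neg (\neg q \land p) is true, \neg q \lor p is true, so \Box \neg (\neg q \land p) \to (\neg q \lor p) is true.
      At 0: \Box \neg (\neg q \land p) requires \neg (\neg q \land p) at every successor {0, 3}.
        At 0: \neg (\neg q \land p) is true.
        At 3: \neg (\neg q \land p) is true.
      So \Box \neg (\neg q \land p) is true at 0.

Yes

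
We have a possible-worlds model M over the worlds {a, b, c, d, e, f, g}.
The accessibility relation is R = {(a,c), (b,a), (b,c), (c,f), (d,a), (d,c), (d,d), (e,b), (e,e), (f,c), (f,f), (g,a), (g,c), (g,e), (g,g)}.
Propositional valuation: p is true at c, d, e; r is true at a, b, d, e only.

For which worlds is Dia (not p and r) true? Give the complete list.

Let φ = Dia (not p and r). Evaluate φ at each world:
  a (successors {c}): φ is false.
  b (successors {a, c}): φ is true.
  c (successors {f}): φ is false.
  d (successors {a, c, d}): φ is true.
  e (successors {b, e}): φ is true.
  f (successors {c, f}): φ is false.
  g (successors {a, c, e, g}): φ is true.
For instance, at b:
  At b: Dia (not p and r) requires not p and r at some successor in {a, c}.
    not p and r holds at a, so Dia (not p and r) is true at b.
Satisfying worlds: {b, d, e, g}

b, d, e, g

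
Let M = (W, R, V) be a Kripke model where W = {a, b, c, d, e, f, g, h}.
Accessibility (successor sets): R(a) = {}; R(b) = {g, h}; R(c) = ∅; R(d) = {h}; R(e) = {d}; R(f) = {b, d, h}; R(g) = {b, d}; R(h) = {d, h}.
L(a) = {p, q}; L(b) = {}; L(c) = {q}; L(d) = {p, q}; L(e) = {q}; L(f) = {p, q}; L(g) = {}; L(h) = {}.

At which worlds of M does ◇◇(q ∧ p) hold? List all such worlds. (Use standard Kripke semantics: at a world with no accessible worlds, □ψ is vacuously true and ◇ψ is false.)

b, d, f, h

Recall that ◇ψ holds at a world iff ψ holds at some accessible world.
Let φ = ◇◇(q ∧ p). Evaluate φ at each world:
  a (successors ∅): φ is false.
  b (successors {g, h}): φ is true.
  c (successors ∅): φ is false.
  d (successors {h}): φ is true.
  e (successors {d}): φ is false.
  f (successors {b, d, h}): φ is true.
  g (successors {b, d}): φ is false.
  h (successors {d, h}): φ is true.
For instance, at f:
  At f: ◇◇(q ∧ p) requires ◇(q ∧ p) at some successor in {b, d, h}.
    ◇(q ∧ p) holds at h, so ◇◇(q ∧ p) is true at f.
      At h: ◇(q ∧ p) requires q ∧ p at some successor in {d, h}.
        q ∧ p holds at d, so ◇(q ∧ p) is true at h.
Satisfying worlds: {b, d, f, h}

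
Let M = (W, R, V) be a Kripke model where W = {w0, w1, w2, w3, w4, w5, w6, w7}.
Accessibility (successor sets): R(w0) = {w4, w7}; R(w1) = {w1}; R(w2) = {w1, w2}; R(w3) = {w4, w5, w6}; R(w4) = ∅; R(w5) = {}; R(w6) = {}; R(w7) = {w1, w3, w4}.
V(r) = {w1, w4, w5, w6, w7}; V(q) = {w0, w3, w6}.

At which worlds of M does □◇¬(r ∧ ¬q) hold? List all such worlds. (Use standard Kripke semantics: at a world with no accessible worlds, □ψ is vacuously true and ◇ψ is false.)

w4, w5, w6

Let φ = □◇¬(r ∧ ¬q). Evaluate φ at each world:
  w0 (successors {w4, w7}): φ is false.
  w1 (successors {w1}): φ is false.
  w2 (successors {w1, w2}): φ is false.
  w3 (successors {w4, w5, w6}): φ is false.
  w4 (successors ∅): φ is true.
  w5 (successors ∅): φ is true.
  w6 (successors ∅): φ is true.
  w7 (successors {w1, w3, w4}): φ is false.
For instance, at w3:
  At w3: □◇¬(r ∧ ¬q) requires ◇¬(r ∧ ¬q) at every successor {w4, w5, w6}.
    ◇¬(r ∧ ¬q) fails at w4, so □◇¬(r ∧ ¬q) is false at w3.
      At w4: no accessible worlds, so ◇¬(r ∧ ¬q) is false.
Satisfying worlds: {w4, w5, w6}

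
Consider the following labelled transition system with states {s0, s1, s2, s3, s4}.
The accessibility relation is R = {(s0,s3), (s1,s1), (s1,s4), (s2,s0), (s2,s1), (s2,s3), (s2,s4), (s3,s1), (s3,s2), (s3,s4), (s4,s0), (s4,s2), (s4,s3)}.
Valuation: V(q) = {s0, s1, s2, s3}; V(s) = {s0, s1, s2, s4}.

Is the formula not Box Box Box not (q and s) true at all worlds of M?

Yes

Let φ = not Box Box Box not (q and s). Evaluate φ at each world:
  s0 (successors {s3}): φ is true.
  s1 (successors {s1, s4}): φ is true.
  s2 (successors {s0, s1, s3, s4}): φ is true.
  s3 (successors {s1, s2, s4}): φ is true.
  s4 (successors {s0, s2, s3}): φ is true.
For instance, at s0:
  At s0: Box Box Box not (q and s) is false, so not Box Box Box not (q and s) is true.
    At s0: Box Box Box not (q and s) requires Box Box not (q and s) at every successor {s3}.
      Box Box not (q and s) fails at s3, so Box Box Box not (q and s) is false at s0.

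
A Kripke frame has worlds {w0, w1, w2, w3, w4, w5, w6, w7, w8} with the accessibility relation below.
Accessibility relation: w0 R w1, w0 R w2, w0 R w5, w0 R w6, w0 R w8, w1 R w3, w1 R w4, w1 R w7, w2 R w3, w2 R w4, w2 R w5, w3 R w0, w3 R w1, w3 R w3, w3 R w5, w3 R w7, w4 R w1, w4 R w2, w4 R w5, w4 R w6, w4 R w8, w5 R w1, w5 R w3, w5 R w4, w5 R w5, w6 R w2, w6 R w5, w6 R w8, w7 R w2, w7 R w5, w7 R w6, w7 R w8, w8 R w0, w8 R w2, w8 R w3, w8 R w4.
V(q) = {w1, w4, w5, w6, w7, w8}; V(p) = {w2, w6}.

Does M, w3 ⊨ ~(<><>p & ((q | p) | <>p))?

Yes

At w3: <><>p & ((q | p) | <>p) is false, so ~(<><>p & ((q | p) | <>p)) is true.
  At w3: <><>p is true, (q | p) | <>p is false, so <><>p & ((q | p) | <>p) is false.
    At w3: <><>p requires <>p at some successor in {w0, w1, w3, w5, w7}.
      <>p holds at w0, so <><>p is true at w3.
    At w3: q | p is false, <>p is false, so (q | p) | <>p is false.
      At w3: <>p requires p at some successor in {w0, w1, w3, w5, w7}.
        At w0: p is false.
        At w1: p is false.
        At w3: p is false.
        At w5: p is false.
        At w7: p is false.
      So <>p is false at w3.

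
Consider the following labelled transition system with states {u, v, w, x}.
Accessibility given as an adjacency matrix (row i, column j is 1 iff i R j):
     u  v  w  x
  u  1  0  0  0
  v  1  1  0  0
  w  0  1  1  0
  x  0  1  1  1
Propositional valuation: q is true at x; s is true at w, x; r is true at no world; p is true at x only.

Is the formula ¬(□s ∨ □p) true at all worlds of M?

Yes

Recall that □ψ holds at a world iff ψ holds at every accessible world, and ◇ψ holds iff ψ holds at some accessible world.
Let φ = ¬(□s ∨ □p). Evaluate φ at each world:
  u (successors {u}): φ is true.
  v (successors {u, v}): φ is true.
  w (successors {v, w}): φ is true.
  x (successors {v, w, x}): φ is true.
For instance, at u:
  At u: □s ∨ □p is false, so ¬(□s ∨ □p) is true.
    At u: □s is false, □p is false, so □s ∨ □p is false.
      At u: □s requires s at every successor {u}.
        s fails at u, so □s is false at u.
      At u: □p requires p at every successor {u}.
        p fails at u, so □p is false at u.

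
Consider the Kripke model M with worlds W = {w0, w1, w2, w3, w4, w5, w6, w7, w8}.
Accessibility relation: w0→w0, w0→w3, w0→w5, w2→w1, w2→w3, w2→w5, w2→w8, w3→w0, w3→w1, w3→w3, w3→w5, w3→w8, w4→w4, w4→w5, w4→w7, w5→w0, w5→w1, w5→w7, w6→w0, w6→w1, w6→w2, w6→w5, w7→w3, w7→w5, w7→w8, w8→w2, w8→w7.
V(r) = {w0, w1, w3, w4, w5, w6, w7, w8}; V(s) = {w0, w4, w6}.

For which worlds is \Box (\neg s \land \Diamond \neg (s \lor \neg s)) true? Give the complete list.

w1

Let φ = \Box (\neg s \land \Diamond \neg (s \lor \neg s)). Evaluate φ at each world:
  w0 (successors {w0, w3, w5}): φ is false.
  w1 (successors ∅): φ is true.
  w2 (successors {w1, w3, w5, w8}): φ is false.
  w3 (successors {w0, w1, w3, w5, w8}): φ is false.
  w4 (successors {w4, w5, w7}): φ is false.
  w5 (successors {w0, w1, w7}): φ is false.
  w6 (successors {w0, w1, w2, w5}): φ is false.
  w7 (successors {w3, w5, w8}): φ is false.
  w8 (successors {w2, w7}): φ is false.
For instance, at w3:
  At w3: \Box (\neg s \land \Diamond \neg (s \lor \neg s)) requires \neg s \land \Diamond \neg (s \lor \neg s) at every successor {w0, w1, w3, w5, w8}.
    \neg s \land \Diamond \neg (s \lor \neg s) fails at w0, so \Box (\neg s \land \Diamond \neg (s \lor \neg s)) is false at w3.
      At w0: \neg s is false, \Diamond \neg (s \lor \neg s) is false, so \neg s \land \Diamond \neg (s \lor \neg s) is false.
Satisfying worlds: {w1}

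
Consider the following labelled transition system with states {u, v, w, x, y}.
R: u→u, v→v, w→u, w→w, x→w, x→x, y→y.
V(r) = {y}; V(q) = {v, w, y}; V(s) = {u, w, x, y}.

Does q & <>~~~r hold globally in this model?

Let φ = q & <>~~~r. Evaluate φ at each world:
  u (successors {u}): φ is false.
  v (successors {v}): φ is true.
  w (successors {u, w}): φ is true.
  x (successors {w, x}): φ is false.
  y (successors {y}): φ is false.
Detail at u (counterexample):
  At u: q is false, <>~~~r is true, so q & <>~~~r is false.
    At u: <>~~~r requires ~~~r at some successor in {u}.
      ~~~r holds at u, so <>~~~r is true at u.

No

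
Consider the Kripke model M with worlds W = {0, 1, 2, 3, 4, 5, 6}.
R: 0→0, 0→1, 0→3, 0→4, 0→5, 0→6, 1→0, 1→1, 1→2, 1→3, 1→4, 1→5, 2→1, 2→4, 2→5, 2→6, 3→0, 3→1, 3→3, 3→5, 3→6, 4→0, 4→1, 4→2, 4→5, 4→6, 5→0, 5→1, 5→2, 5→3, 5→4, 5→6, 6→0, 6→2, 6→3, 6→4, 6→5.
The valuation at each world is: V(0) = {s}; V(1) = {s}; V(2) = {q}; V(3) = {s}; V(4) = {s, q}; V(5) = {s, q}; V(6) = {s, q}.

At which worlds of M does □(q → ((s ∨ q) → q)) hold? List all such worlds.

Let φ = □(q → ((s ∨ q) → q)). Evaluate φ at each world:
  0 (successors {0, 1, 3, 4, 5, 6}): φ is true.
  1 (successors {0, 1, 2, 3, 4, 5}): φ is true.
  2 (successors {1, 4, 5, 6}): φ is true.
  3 (successors {0, 1, 3, 5, 6}): φ is true.
  4 (successors {0, 1, 2, 5, 6}): φ is true.
  5 (successors {0, 1, 2, 3, 4, 6}): φ is true.
  6 (successors {0, 2, 3, 4, 5}): φ is true.
For instance, at 3:
  At 3: □(q → ((s ∨ q) → q)) requires q → ((s ∨ q) → q) at every successor {0, 1, 3, 5, 6}.
    At 0: q → ((s ∨ q) → q) is true.
    At 1: q → ((s ∨ q) → q) is true.
    At 3: q → ((s ∨ q) → q) is true.
    At 5: q → ((s ∨ q) → q) is true.
    At 6: q → ((s ∨ q) → q) is true.
  So □(q → ((s ∨ q) → q)) is true at 3.
Satisfying worlds: {0, 1, 2, 3, 4, 5, 6}

0, 1, 2, 3, 4, 5, 6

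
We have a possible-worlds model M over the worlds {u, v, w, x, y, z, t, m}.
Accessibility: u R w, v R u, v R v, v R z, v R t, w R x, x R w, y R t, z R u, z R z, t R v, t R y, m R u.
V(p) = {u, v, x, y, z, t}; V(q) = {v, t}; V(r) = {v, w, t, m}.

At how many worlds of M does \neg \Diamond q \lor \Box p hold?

8

Let φ = \neg \Diamond q \lor \Box p. Evaluate φ at each world:
  u (successors {w}): φ is true.
  v (successors {u, v, z, t}): φ is true.
  w (successors {x}): φ is true.
  x (successors {w}): φ is true.
  y (successors {t}): φ is true.
  z (successors {u, z}): φ is true.
  t (successors {v, y}): φ is true.
  m (successors {u}): φ is true.
For instance, at w:
  At w: \neg \Diamond q is true, \Box p is true, so \neg \Diamond q \lor \Box p is true.
    At w: \Diamond q is false, so \neg \Diamond q is true.
      At w: \Diamond q requires q at some successor in {x}.
        At x: q is false.
      So \Diamond q is false at w.
    At w: \Box p requires p at every successor {x}.
      At x: p is true.
    So \Box p is true at w.
Satisfying worlds: {u, v, w, x, y, z, t, m}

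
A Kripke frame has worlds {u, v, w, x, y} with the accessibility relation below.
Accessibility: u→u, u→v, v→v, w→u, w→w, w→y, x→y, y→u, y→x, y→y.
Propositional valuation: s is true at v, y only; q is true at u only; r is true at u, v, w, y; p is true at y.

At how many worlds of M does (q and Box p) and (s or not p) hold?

0

Let φ = (q and Box p) and (s or not p). Evaluate φ at each world:
  u (successors {u, v}): φ is false.
  v (successors {v}): φ is false.
  w (successors {u, w, y}): φ is false.
  x (successors {y}): φ is false.
  y (successors {u, x, y}): φ is false.
For instance, at y:
  At y: q and Box p is false, s or not p is true, so (q and Box p) and (s or not p) is false.
    At y: q is false, Box p is false, so q and Box p is false.
      At y: Box p requires p at every successor {u, x, y}.
        p fails at u, so Box p is false at y.
Satisfying worlds: none.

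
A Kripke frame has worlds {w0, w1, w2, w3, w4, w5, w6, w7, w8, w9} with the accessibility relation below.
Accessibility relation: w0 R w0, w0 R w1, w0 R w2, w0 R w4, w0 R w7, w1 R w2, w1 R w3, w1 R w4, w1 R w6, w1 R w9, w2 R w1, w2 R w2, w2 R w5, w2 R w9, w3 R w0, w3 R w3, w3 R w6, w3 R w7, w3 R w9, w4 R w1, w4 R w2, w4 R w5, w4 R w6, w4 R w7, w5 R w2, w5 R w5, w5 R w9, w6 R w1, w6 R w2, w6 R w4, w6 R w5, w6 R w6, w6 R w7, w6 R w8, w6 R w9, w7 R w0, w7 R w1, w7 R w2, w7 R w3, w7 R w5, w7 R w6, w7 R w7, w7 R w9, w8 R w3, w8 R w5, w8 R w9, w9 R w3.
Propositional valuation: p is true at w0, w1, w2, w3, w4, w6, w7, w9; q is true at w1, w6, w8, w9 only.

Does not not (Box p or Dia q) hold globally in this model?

Yes

Recall that Box ψ holds at a world iff ψ holds at every accessible world, and Dia ψ holds iff ψ holds at some accessible world.
Let φ = not not (Box p or Dia q). Evaluate φ at each world:
  w0 (successors {w0, w1, w2, w4, w7}): φ is true.
  w1 (successors {w2, w3, w4, w6, w9}): φ is true.
  w2 (successors {w1, w2, w5, w9}): φ is true.
  w3 (successors {w0, w3, w6, w7, w9}): φ is true.
  w4 (successors {w1, w2, w5, w6, w7}): φ is true.
  w5 (successors {w2, w5, w9}): φ is true.
  w6 (successors {w1, w2, w4, w5, w6, w7, w8, w9}): φ is true.
  w7 (successors {w0, w1, w2, w3, w5, w6, w7, w9}): φ is true.
  w8 (successors {w3, w5, w9}): φ is true.
  w9 (successors {w3}): φ is true.
For instance, at w5:
  At w5: not (Box p or Dia q) is false, so not not (Box p or Dia q) is true.
    At w5: Box p or Dia q is true, so not (Box p or Dia q) is false.
      At w5: Box p is false, Dia q is true, so Box p or Dia q is true.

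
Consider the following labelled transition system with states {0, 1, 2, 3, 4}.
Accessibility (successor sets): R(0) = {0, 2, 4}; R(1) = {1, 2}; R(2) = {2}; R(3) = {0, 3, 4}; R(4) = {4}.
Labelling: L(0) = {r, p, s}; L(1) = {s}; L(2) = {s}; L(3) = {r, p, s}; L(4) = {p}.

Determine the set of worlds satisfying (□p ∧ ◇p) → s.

0, 1, 2, 3

Recall that □ψ holds at a world iff ψ holds at every accessible world, and ◇ψ holds iff ψ holds at some accessible world.
Let φ = (□p ∧ ◇p) → s. Evaluate φ at each world:
  0 (successors {0, 2, 4}): φ is true.
  1 (successors {1, 2}): φ is true.
  2 (successors {2}): φ is true.
  3 (successors {0, 3, 4}): φ is true.
  4 (successors {4}): φ is false.
For instance, at 0:
  At 0: □p ∧ ◇p is false, s is true, so (□p ∧ ◇p) → s is true.
    At 0: □p is false, ◇p is true, so □p ∧ ◇p is false.
      At 0: □p requires p at every successor {0, 2, 4}.
        p fails at 2, so □p is false at 0.
      At 0: ◇p requires p at some successor in {0, 2, 4}.
        p holds at 0, so ◇p is true at 0.
Satisfying worlds: {0, 1, 2, 3}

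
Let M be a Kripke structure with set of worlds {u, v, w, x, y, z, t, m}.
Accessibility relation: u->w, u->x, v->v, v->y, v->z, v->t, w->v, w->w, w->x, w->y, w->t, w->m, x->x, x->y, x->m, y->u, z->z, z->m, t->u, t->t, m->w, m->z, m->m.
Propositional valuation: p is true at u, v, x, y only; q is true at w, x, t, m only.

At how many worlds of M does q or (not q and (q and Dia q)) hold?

Let φ = q or (not q and (q and Dia q)). Evaluate φ at each world:
  u (successors {w, x}): φ is false.
  v (successors {v, y, z, t}): φ is false.
  w (successors {v, w, x, y, t, m}): φ is true.
  x (successors {x, y, m}): φ is true.
  y (successors {u}): φ is false.
  z (successors {z, m}): φ is false.
  t (successors {u, t}): φ is true.
  m (successors {w, z, m}): φ is true.
For instance, at m:
  At m: q is true, not q and (q and Dia q) is false, so q or (not q and (q and Dia q)) is true.
    At m: not q is false, q and Dia q is true, so not q and (q and Dia q) is false.
      At m: q is true, Dia q is true, so q and Dia q is true.
Satisfying worlds: {w, x, t, m}

4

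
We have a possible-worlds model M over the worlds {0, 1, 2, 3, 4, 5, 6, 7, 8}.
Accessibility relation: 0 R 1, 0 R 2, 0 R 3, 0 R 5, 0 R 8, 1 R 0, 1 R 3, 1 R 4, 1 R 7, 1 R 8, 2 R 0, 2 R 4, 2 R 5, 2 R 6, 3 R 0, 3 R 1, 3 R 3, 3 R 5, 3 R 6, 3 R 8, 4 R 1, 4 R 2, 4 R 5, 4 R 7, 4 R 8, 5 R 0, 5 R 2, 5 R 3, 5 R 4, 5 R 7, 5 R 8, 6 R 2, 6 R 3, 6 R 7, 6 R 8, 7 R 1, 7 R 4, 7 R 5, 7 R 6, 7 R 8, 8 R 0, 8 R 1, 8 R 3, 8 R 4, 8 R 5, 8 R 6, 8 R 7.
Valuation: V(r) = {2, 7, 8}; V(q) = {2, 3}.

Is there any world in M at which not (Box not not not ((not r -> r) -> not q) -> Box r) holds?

No

Let φ = not (Box not not not ((not r -> r) -> not q) -> Box r). Evaluate φ at each world:
  0 (successors {1, 2, 3, 5, 8}): φ is false.
  1 (successors {0, 3, 4, 7, 8}): φ is false.
  2 (successors {0, 4, 5, 6}): φ is false.
  3 (successors {0, 1, 3, 5, 6, 8}): φ is false.
  4 (successors {1, 2, 5, 7, 8}): φ is false.
  5 (successors {0, 2, 3, 4, 7, 8}): φ is false.
  6 (successors {2, 3, 7, 8}): φ is false.
  7 (successors {1, 4, 5, 6, 8}): φ is false.
  8 (successors {0, 1, 3, 4, 5, 6, 7}): φ is false.
For instance, at 0:
  At 0: Box not not not ((not r -> r) -> not q) -> Box r is true, so not (Box not not not ((not r -> r) -> not q) -> Box r) is false.
    At 0: Box not not not ((not r -> r) -> not q) is false, Box r is false, so Box not not not ((not r -> r) -> not q) -> Box r is true.
      At 0: Box not not not ((not r -> r) -> not q) requires not not not ((not r -> r) -> not q) at every successor {1, 2, 3, 5, 8}.
        not not not ((not r -> r) -> not q) fails at 1, so Box not not not ((not r -> r) -> not q) is false at 0.
      At 0: Box r requires r at every successor {1, 2, 3, 5, 8}.
        r fails at 1, so Box r is false at 0.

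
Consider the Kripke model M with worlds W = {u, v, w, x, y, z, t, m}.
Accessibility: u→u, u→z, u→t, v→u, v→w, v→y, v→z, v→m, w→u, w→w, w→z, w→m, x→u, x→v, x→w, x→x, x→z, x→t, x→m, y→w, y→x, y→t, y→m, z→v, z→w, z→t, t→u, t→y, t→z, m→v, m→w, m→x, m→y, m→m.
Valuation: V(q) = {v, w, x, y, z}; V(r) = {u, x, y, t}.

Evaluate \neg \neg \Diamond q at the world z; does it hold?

At z: \neg \Diamond q is false, so \neg \neg \Diamond q is true.
  At z: \Diamond q is true, so \neg \Diamond q is false.
    At z: \Diamond q requires q at some successor in {v, w, t}.
      q holds at v, so \Diamond q is true at z.

Yes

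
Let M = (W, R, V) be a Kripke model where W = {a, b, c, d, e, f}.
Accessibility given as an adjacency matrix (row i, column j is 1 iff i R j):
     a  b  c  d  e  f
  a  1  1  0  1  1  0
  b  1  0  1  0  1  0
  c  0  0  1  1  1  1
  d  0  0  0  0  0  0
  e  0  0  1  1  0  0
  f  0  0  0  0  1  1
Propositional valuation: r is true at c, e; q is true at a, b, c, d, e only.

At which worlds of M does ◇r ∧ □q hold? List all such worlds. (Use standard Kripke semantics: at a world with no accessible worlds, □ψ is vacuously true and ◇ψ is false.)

a, b, e

Let φ = ◇r ∧ □q. Evaluate φ at each world:
  a (successors {a, b, d, e}): φ is true.
  b (successors {a, c, e}): φ is true.
  c (successors {c, d, e, f}): φ is false.
  d (successors ∅): φ is false.
  e (successors {c, d}): φ is true.
  f (successors {e, f}): φ is false.
For instance, at e:
  At e: ◇r is true, □q is true, so ◇r ∧ □q is true.
    At e: ◇r requires r at some successor in {c, d}.
      r holds at c, so ◇r is true at e.
    At e: □q requires q at every successor {c, d}.
      At c: q is true.
      At d: q is true.
    So □q is true at e.
Satisfying worlds: {a, b, e}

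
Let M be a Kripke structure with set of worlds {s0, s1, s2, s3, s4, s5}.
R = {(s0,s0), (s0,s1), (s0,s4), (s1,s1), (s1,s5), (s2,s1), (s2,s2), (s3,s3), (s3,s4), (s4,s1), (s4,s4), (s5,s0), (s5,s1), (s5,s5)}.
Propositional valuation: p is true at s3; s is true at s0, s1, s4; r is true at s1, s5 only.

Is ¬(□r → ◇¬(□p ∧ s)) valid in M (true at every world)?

No

Recall that □ψ holds at a world iff ψ holds at every accessible world, and ◇ψ holds iff ψ holds at some accessible world.
Let φ = ¬(□r → ◇¬(□p ∧ s)). Evaluate φ at each world:
  s0 (successors {s0, s1, s4}): φ is false.
  s1 (successors {s1, s5}): φ is false.
  s2 (successors {s1, s2}): φ is false.
  s3 (successors {s3, s4}): φ is false.
  s4 (successors {s1, s4}): φ is false.
  s5 (successors {s0, s1, s5}): φ is false.
Detail at s0 (counterexample):
  At s0: □r → ◇¬(□p ∧ s) is true, so ¬(□r → ◇¬(□p ∧ s)) is false.
    At s0: □r is false, ◇¬(□p ∧ s) is true, so □r → ◇¬(□p ∧ s) is true.
      At s0: □r requires r at every successor {s0, s1, s4}.
        r fails at s0, so □r is false at s0.
      At s0: ◇¬(□p ∧ s) requires ¬(□p ∧ s) at some successor in {s0, s1, s4}.
        ¬(□p ∧ s) holds at s0, so ◇¬(□p ∧ s) is true at s0.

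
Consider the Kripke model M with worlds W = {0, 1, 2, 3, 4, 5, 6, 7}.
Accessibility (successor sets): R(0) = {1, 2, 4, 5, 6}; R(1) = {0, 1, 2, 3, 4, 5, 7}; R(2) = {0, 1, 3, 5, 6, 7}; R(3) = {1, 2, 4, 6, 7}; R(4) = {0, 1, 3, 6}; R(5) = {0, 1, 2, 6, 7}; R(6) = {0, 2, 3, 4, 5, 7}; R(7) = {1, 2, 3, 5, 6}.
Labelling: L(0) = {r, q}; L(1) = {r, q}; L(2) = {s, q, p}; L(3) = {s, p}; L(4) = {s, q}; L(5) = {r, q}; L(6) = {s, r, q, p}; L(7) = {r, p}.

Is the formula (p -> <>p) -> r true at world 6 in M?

Yes

Recall that <>ψ holds at a world iff ψ holds at some accessible world.
At 6: p -> <>p is true, r is true, so (p -> <>p) -> r is true.
  At 6: p is true, <>p is true, so p -> <>p is true.
    At 6: <>p requires p at some successor in {0, 2, 3, 4, 5, 7}.
      p holds at 2, so <>p is true at 6.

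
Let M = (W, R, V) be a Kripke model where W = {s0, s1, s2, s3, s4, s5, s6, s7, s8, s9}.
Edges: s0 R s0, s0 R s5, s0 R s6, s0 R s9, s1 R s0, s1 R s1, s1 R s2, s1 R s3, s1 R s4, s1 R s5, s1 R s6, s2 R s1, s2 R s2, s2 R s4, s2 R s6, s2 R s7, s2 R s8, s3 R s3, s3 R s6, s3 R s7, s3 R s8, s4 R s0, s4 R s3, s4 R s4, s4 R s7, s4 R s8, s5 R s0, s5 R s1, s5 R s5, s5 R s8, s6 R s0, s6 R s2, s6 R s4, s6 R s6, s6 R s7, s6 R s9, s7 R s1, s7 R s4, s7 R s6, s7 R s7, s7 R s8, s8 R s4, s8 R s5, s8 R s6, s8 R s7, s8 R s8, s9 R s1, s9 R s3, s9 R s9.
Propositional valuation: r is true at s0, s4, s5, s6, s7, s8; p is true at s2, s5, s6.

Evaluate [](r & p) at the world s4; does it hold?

No

At s4: [](r & p) requires r & p at every successor {s0, s3, s4, s7, s8}.
  r & p fails at s0, so [](r & p) is false at s4.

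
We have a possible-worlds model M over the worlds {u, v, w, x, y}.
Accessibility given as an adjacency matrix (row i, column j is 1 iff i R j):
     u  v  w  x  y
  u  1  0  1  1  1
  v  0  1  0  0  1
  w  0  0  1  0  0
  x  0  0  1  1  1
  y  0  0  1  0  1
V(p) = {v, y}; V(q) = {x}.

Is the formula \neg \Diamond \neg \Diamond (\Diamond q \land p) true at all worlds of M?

Recall that \Diamond ψ holds at a world iff ψ holds at some accessible world.
Let φ = \neg \Diamond \neg \Diamond (\Diamond q \land p). Evaluate φ at each world:
  u (successors {u, w, x, y}): φ is false.
  v (successors {v, y}): φ is false.
  w (successors {w}): φ is false.
  x (successors {w, x, y}): φ is false.
  y (successors {w, y}): φ is false.
Detail at u (counterexample):
  At u: \Diamond \neg \Diamond (\Diamond q \land p) is true, so \neg \Diamond \neg \Diamond (\Diamond q \land p) is false.
    At u: \Diamond \neg \Diamond (\Diamond q \land p) requires \neg \Diamond (\Diamond q \land p) at some successor in {u, w, x, y}.
      \neg \Diamond (\Diamond q \land p) holds at u, so \Diamond \neg \Diamond (\Diamond q \land p) is true at u.

No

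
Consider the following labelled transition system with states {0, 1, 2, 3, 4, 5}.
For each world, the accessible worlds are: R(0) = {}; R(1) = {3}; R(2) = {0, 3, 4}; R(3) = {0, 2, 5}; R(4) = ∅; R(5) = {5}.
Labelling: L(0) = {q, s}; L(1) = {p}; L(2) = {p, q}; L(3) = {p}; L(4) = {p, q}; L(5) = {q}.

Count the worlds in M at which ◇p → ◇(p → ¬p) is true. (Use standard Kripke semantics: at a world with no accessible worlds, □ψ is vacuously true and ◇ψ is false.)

Recall that ◇ψ holds at a world iff ψ holds at some accessible world.
Let φ = ◇p → ◇(p → ¬p). Evaluate φ at each world:
  0 (successors ∅): φ is true.
  1 (successors {3}): φ is false.
  2 (successors {0, 3, 4}): φ is true.
  3 (successors {0, 2, 5}): φ is true.
  4 (successors ∅): φ is true.
  5 (successors {5}): φ is true.
For instance, at 3:
  At 3: ◇p is true, ◇(p → ¬p) is true, so ◇p → ◇(p → ¬p) is true.
    At 3: ◇p requires p at some successor in {0, 2, 5}.
      p holds at 2, so ◇p is true at 3.
    At 3: ◇(p → ¬p) requires p → ¬p at some successor in {0, 2, 5}.
      p → ¬p holds at 0, so ◇(p → ¬p) is true at 3.
Satisfying worlds: {0, 2, 3, 4, 5}

5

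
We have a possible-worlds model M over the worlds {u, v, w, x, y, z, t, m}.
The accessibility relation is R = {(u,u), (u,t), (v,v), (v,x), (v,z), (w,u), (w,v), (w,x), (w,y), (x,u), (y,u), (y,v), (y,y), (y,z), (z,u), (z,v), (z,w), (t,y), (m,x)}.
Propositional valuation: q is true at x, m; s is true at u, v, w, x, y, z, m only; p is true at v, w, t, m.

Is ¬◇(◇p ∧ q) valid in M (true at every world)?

Let φ = ¬◇(◇p ∧ q). Evaluate φ at each world:
  u (successors {u, t}): φ is true.
  v (successors {v, x, z}): φ is true.
  w (successors {u, v, x, y}): φ is true.
  x (successors {u}): φ is true.
  y (successors {u, v, y, z}): φ is true.
  z (successors {u, v, w}): φ is true.
  t (successors {y}): φ is true.
  m (successors {x}): φ is true.
For instance, at z:
  At z: ◇(◇p ∧ q) is false, so ¬◇(◇p ∧ q) is true.
    At z: ◇(◇p ∧ q) requires ◇p ∧ q at some successor in {u, v, w}.
      At u: ◇p ∧ q is false.
      At v: ◇p ∧ q is false.
      At w: ◇p ∧ q is false.
    So ◇(◇p ∧ q) is false at z.

Yes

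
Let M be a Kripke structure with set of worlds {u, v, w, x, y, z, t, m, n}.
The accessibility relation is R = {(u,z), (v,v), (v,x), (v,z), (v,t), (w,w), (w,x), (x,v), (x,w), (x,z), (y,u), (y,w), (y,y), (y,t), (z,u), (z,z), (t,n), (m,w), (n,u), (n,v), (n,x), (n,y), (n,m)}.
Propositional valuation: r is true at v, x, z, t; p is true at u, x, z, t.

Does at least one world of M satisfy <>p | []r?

Let φ = <>p | []r. Evaluate φ at each world:
  u (successors {z}): φ is true.
  v (successors {v, x, z, t}): φ is true.
  w (successors {w, x}): φ is true.
  x (successors {v, w, z}): φ is true.
  y (successors {u, w, y, t}): φ is true.
  z (successors {u, z}): φ is true.
  t (successors {n}): φ is false.
  m (successors {w}): φ is false.
  n (successors {u, v, x, y, m}): φ is true.
Detail at u (witness):
  At u: <>p is true, []r is true, so <>p | []r is true.
    At u: <>p requires p at some successor in {z}.
      p holds at z, so <>p is true at u.
    At u: []r requires r at every successor {z}.
      At z: r is true.
    So []r is true at u.

Yes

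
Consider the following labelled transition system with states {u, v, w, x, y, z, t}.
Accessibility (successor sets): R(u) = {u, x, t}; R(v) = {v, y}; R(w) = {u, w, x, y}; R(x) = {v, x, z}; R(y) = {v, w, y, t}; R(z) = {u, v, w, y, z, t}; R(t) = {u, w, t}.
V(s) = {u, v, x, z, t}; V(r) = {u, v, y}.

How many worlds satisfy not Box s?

Let φ = not Box s. Evaluate φ at each world:
  u (successors {u, x, t}): φ is false.
  v (successors {v, y}): φ is true.
  w (successors {u, w, x, y}): φ is true.
  x (successors {v, x, z}): φ is false.
  y (successors {v, w, y, t}): φ is true.
  z (successors {u, v, w, y, z, t}): φ is true.
  t (successors {u, w, t}): φ is true.
For instance, at z:
  At z: Box s is false, so not Box s is true.
    At z: Box s requires s at every successor {u, v, w, y, z, t}.
      s fails at w, so Box s is false at z.
Satisfying worlds: {v, w, y, z, t}

5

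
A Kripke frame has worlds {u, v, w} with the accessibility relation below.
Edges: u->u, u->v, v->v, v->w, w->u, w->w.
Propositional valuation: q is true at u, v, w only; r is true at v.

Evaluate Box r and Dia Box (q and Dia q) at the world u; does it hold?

Recall that Box ψ holds at a world iff ψ holds at every accessible world, and Dia ψ holds iff ψ holds at some accessible world.
At u: Box r is false, Dia Box (q and Dia q) is true, so Box r and Dia Box (q and Dia q) is false.
  At u: Box r requires r at every successor {u, v}.
    r fails at u, so Box r is false at u.
  At u: Dia Box (q and Dia q) requires Box (q and Dia q) at some successor in {u, v}.
    Box (q and Dia q) holds at u, so Dia Box (q and Dia q) is true at u.
      At u: Box (q and Dia q) requires q and Dia q at every successor {u, v}.
        At u: q and Dia q is true.
        At v: q and Dia q is true.
      So Box (q and Dia q) is true at u.

No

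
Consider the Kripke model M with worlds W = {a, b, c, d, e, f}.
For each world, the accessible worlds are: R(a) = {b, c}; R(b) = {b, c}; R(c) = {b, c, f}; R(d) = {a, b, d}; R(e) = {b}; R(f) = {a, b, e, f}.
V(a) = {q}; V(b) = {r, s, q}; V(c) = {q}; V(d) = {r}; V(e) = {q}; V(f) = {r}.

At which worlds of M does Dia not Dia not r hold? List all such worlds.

Let φ = Dia not Dia not r. Evaluate φ at each world:
  a (successors {b, c}): φ is false.
  b (successors {b, c}): φ is false.
  c (successors {b, c, f}): φ is false.
  d (successors {a, b, d}): φ is false.
  e (successors {b}): φ is false.
  f (successors {a, b, e, f}): φ is true.
For instance, at e:
  At e: Dia not Dia not r requires not Dia not r at some successor in {b}.
    At b: not Dia not r is false.
  So Dia not Dia not r is false at e.
Satisfying worlds: {f}

f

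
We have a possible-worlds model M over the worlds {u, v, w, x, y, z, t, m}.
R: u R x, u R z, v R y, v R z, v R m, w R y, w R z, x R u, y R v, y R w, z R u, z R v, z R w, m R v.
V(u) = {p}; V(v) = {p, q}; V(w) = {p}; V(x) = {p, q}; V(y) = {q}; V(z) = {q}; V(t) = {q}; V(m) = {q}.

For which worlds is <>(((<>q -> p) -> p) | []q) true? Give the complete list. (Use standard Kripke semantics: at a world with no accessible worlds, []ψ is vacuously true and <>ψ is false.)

Let φ = <>(((<>q -> p) -> p) | []q). Evaluate φ at each world:
  u (successors {x, z}): φ is true.
  v (successors {y, z, m}): φ is true.
  w (successors {y, z}): φ is true.
  x (successors {u}): φ is true.
  y (successors {v, w}): φ is true.
  z (successors {u, v, w}): φ is true.
  t (successors ∅): φ is false.
  m (successors {v}): φ is true.
For instance, at z:
  At z: <>(((<>q -> p) -> p) | []q) requires ((<>q -> p) -> p) | []q at some successor in {u, v, w}.
    ((<>q -> p) -> p) | []q holds at u, so <>(((<>q -> p) -> p) | []q) is true at z.
      At u: (<>q -> p) -> p is true, []q is true, so ((<>q -> p) -> p) | []q is true.
Satisfying worlds: {u, v, w, x, y, z, m}

u, v, w, x, y, z, m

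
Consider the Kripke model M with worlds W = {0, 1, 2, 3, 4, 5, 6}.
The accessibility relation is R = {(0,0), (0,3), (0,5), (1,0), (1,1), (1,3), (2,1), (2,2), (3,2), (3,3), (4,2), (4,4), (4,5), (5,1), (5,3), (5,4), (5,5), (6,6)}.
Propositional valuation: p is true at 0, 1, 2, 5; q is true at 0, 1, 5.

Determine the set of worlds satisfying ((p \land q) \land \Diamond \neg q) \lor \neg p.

Let φ = ((p \land q) \land \Diamond \neg q) \lor \neg p. Evaluate φ at each world:
  0 (successors {0, 3, 5}): φ is true.
  1 (successors {0, 1, 3}): φ is true.
  2 (successors {1, 2}): φ is false.
  3 (successors {2, 3}): φ is true.
  4 (successors {2, 4, 5}): φ is true.
  5 (successors {1, 3, 4, 5}): φ is true.
  6 (successors {6}): φ is true.
For instance, at 5:
  At 5: (p \land q) \land \Diamond \neg q is true, \neg p is false, so ((p \land q) \land \Diamond \neg q) \lor \neg p is true.
    At 5: p \land q is true, \Diamond \neg q is true, so (p \land q) \land \Diamond \neg q is true.
      At 5: \Diamond \neg q requires \neg q at some successor in {1, 3, 4, 5}.
        \neg q holds at 3, so \Diamond \neg q is true at 5.
Satisfying worlds: {0, 1, 3, 4, 5, 6}

0, 1, 3, 4, 5, 6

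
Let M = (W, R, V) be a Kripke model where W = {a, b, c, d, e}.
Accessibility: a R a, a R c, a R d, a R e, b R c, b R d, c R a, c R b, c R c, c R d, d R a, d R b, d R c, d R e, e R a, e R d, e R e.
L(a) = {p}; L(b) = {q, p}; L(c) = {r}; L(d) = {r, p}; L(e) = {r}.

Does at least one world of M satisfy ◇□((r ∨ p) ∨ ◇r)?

Recall that □ψ holds at a world iff ψ holds at every accessible world, and ◇ψ holds iff ψ holds at some accessible world.
Let φ = ◇□((r ∨ p) ∨ ◇r). Evaluate φ at each world:
  a (successors {a, c, d, e}): φ is true.
  b (successors {c, d}): φ is true.
  c (successors {a, b, c, d}): φ is true.
  d (successors {a, b, c, e}): φ is true.
  e (successors {a, d, e}): φ is true.
Detail at a (witness):
  At a: ◇□((r ∨ p) ∨ ◇r) requires □((r ∨ p) ∨ ◇r) at some successor in {a, c, d, e}.
    □((r ∨ p) ∨ ◇r) holds at a, so ◇□((r ∨ p) ∨ ◇r) is true at a.
      At a: □((r ∨ p) ∨ ◇r) requires (r ∨ p) ∨ ◇r at every successor {a, c, d, e}.
        At a: (r ∨ p) ∨ ◇r is true.
        At c: (r ∨ p) ∨ ◇r is true.
        At d: (r ∨ p) ∨ ◇r is true.
        At e: (r ∨ p) ∨ ◇r is true.
      So □((r ∨ p) ∨ ◇r) is true at a.

Yes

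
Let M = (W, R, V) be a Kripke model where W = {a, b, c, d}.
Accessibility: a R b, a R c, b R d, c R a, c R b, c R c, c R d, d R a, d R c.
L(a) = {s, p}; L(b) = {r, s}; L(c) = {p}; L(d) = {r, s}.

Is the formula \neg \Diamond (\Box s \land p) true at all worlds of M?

Let φ = \neg \Diamond (\Box s \land p). Evaluate φ at each world:
  a (successors {b, c}): φ is true.
  b (successors {d}): φ is true.
  c (successors {a, b, c, d}): φ is true.
  d (successors {a, c}): φ is true.
For instance, at b:
  At b: \Diamond (\Box s \land p) is false, so \neg \Diamond (\Box s \land p) is true.
    At b: \Diamond (\Box s \land p) requires \Box s \land p at some successor in {d}.
      At d: \Box s \land p is false.
    So \Diamond (\Box s \land p) is false at b.

Yes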